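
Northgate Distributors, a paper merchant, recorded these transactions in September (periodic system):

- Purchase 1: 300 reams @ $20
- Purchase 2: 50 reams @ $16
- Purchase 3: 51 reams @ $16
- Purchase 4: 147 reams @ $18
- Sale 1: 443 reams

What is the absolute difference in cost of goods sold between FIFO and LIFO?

FIFO COGS: 300 @ $20 + 50 @ $16 + 51 @ $16 + 42 @ $18 = $8,372
LIFO COGS: 147 @ $18 + 51 @ $16 + 50 @ $16 + 195 @ $20 = $8,162
Difference = |$8,372 − $8,162| = $210

$210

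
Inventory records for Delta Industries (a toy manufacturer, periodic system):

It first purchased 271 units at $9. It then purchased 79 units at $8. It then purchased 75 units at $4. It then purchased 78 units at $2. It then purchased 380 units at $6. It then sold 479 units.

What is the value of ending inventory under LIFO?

Ending inventory = $3,287

Sale 1 (479) [LIFO — newest first]: 380 @ $6 + 78 @ $2 + 21 @ $4 = $2,520
Ending inventory: 271 @ $9 + 79 @ $8 + 54 @ $4 = $3,287
Check: goods available $5,807 = COGS $2,520 + ending $3,287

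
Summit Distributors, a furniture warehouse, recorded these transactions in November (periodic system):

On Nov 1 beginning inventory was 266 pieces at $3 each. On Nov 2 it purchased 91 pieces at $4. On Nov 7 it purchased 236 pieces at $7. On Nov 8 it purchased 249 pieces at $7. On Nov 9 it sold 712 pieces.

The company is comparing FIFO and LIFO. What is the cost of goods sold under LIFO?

FIFO COGS: 266 @ $3 + 91 @ $4 + 236 @ $7 + 119 @ $7 = $3,647
LIFO COGS: 249 @ $7 + 236 @ $7 + 91 @ $4 + 136 @ $3 = $4,167

COGS = $4,167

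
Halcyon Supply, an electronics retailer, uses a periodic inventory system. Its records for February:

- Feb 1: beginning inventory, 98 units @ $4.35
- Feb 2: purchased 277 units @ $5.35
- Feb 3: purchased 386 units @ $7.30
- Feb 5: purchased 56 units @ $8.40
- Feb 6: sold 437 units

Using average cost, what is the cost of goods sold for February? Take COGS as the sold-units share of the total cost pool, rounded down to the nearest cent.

COGS = $2,779.49

Feb 6, sell 437: 437/817 × $5,196.45 → $2,779.49
Ending inventory (cost pool remaining) = $2,416.96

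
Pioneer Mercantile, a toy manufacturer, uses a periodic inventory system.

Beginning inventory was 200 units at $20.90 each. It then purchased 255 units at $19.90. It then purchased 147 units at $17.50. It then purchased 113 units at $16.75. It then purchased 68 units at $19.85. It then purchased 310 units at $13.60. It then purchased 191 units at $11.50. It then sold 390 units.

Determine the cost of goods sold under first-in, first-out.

COGS = $7,961.00

Sale 1 (390) [FIFO — oldest first]: 200 @ $20.90 + 190 @ $19.90 = $7,961.00
Ending inventory: 65 @ $19.90 + 147 @ $17.50 + 113 @ $16.75 + 68 @ $19.85 + 310 @ $13.60 + 191 @ $11.50 = $13,521.05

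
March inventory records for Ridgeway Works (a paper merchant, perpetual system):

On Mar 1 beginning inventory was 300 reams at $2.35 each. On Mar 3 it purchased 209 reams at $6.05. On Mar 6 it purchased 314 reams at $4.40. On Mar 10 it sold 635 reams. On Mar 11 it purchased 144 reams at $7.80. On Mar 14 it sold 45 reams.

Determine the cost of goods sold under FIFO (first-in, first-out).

COGS = $2,721.85

Mar 10, 635 sold [FIFO — oldest first]: 300 @ $2.35 + 209 @ $6.05 + 126 @ $4.40 = $2,523.85
Mar 14, 45 sold [FIFO — oldest first]: 45 @ $4.40 = $198.00
Total COGS = $2,523.85 + $198.00 = $2,721.85
Ending inventory: 143 @ $4.40 + 144 @ $7.80 = $1,752.40
Check: goods available $4,474.25 = COGS $2,721.85 + ending $1,752.40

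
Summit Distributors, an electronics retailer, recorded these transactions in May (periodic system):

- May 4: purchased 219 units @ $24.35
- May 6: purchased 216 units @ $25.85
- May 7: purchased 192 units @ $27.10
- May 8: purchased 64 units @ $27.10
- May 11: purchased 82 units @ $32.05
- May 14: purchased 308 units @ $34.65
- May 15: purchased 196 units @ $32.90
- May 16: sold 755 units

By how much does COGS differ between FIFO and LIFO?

FIFO COGS: 219 @ $24.35 + 216 @ $25.85 + 192 @ $27.10 + 64 @ $27.10 + 64 @ $32.05 = $19,905.05
LIFO COGS: 196 @ $32.90 + 308 @ $34.65 + 82 @ $32.05 + 64 @ $27.10 + 105 @ $27.10 = $24,328.60
Difference = |$19,905.05 − $24,328.60| = $4,423.55

$4,423.55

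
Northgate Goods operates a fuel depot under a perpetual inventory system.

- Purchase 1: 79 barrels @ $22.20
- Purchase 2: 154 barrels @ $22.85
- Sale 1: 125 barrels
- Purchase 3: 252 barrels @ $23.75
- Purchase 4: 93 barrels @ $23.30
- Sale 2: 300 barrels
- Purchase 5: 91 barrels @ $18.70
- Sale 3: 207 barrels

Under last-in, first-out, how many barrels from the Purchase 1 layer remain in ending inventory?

Sale 1 (125) [LIFO — newest first]: 125 @ $22.85 = $2,856.25
Sale 2 (300) [LIFO — newest first]: 93 @ $23.30 + 207 @ $23.75 = $7,083.15
Sale 3 (207) [LIFO — newest first]: 91 @ $18.70 + 45 @ $23.75 + 29 @ $22.85 + 42 @ $22.20 = $4,365.50
Total COGS = $2,856.25 + $7,083.15 + $4,365.50 = $14,304.90
Ending inventory: 37 @ $22.20 = $821.40
Check: goods available $15,126.30 = COGS $14,304.90 + ending $821.40

37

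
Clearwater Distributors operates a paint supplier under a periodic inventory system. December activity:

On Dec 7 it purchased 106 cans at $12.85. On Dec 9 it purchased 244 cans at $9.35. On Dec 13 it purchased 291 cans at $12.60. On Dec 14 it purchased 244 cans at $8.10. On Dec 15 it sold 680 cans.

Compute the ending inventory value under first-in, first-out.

Dec 15, 680 sold [FIFO — oldest first]: 106 @ $12.85 + 244 @ $9.35 + 291 @ $12.60 + 39 @ $8.10 = $7,626.00
Ending inventory: 205 @ $8.10 = $1,660.50
Check: goods available $9,286.50 = COGS $7,626.00 + ending $1,660.50

Ending inventory = $1,660.50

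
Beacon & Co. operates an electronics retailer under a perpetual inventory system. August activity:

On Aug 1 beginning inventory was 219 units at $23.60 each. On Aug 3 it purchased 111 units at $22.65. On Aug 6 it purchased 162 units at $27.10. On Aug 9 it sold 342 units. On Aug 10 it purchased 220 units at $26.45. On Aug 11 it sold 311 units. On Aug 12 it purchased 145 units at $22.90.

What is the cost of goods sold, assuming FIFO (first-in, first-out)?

COGS = $16,331.20

Aug 9, 342 sold [FIFO — oldest first]: 219 @ $23.60 + 111 @ $22.65 + 12 @ $27.10 = $8,007.75
Aug 11, 311 sold [FIFO — oldest first]: 150 @ $27.10 + 161 @ $26.45 = $8,323.45
Total COGS = $8,007.75 + $8,323.45 = $16,331.20
Ending inventory: 59 @ $26.45 + 145 @ $22.90 = $4,881.05
Check: goods available $21,212.25 = COGS $16,331.20 + ending $4,881.05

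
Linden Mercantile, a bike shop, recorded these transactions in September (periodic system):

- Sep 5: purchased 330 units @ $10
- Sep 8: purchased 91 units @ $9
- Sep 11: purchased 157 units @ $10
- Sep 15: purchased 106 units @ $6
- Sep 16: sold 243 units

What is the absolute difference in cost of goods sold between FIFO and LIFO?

$424

FIFO COGS: 243 @ $10 = $2,430
LIFO COGS: 106 @ $6 + 137 @ $10 = $2,006
Difference = |$2,430 − $2,006| = $424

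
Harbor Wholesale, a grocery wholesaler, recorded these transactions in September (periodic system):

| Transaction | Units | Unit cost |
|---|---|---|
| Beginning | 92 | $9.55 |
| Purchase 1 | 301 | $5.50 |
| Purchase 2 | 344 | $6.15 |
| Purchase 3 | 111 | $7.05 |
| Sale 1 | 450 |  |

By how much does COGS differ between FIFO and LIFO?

FIFO COGS: 92 @ $9.55 + 301 @ $5.50 + 57 @ $6.15 = $2,884.65
LIFO COGS: 111 @ $7.05 + 339 @ $6.15 = $2,867.40
Difference = |$2,884.65 − $2,867.40| = $17.25

$17.25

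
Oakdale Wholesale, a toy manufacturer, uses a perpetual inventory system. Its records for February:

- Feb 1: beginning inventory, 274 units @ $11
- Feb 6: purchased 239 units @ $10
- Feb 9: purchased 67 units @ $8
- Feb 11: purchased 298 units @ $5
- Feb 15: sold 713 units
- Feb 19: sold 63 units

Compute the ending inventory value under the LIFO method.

Feb 15, 713 sold [LIFO — newest first]: 298 @ $5 + 67 @ $8 + 239 @ $10 + 109 @ $11 = $5,615
Feb 19, 63 sold [LIFO — newest first]: 63 @ $11 = $693
Total COGS = $5,615 + $693 = $6,308
Ending inventory: 102 @ $11 = $1,122

Ending inventory = $1,122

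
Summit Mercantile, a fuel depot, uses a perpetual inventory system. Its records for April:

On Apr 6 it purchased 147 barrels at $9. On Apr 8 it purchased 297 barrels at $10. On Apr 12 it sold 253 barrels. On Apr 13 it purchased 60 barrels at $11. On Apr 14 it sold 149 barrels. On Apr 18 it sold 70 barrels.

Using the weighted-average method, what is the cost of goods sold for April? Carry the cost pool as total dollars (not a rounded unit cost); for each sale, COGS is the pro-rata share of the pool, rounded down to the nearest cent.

After Apr 6: 147 on hand, pool $1,323.00 (≈ $9.0000 each)
After Apr 8: 444 on hand, pool $4,293.00 (≈ $9.6689 each)
Apr 12, sell 253: 253/444 × $4,293.00 → $2,446.23
After Apr 13: 251 on hand, pool $2,506.77 (≈ $9.9871 each)
Apr 14, sell 149: 149/251 × $2,506.77 → $1,488.08
Apr 18, sell 70: 70/102 × $1,018.69 → $699.10
Total COGS = $2,446.23 + $1,488.08 + $699.10 = $4,633.41
Ending inventory (cost pool remaining) = $319.59

COGS = $4,633.41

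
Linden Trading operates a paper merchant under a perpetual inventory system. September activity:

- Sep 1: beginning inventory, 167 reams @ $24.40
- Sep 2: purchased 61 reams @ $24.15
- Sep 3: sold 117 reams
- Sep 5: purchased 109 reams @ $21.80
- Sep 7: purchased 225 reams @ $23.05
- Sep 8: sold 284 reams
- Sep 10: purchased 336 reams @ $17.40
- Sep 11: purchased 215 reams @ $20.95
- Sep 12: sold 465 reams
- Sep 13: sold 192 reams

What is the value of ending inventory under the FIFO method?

Ending inventory = $1,152.25

Sep 3, 117 sold [FIFO — oldest first]: 117 @ $24.40 = $2,854.80
Sep 8, 284 sold [FIFO — oldest first]: 50 @ $24.40 + 61 @ $24.15 + 109 @ $21.80 + 64 @ $23.05 = $6,544.55
Sep 12, 465 sold [FIFO — oldest first]: 161 @ $23.05 + 304 @ $17.40 = $9,000.65
Sep 13, 192 sold [FIFO — oldest first]: 32 @ $17.40 + 160 @ $20.95 = $3,908.80
Total COGS = $2,854.80 + $6,544.55 + $9,000.65 + $3,908.80 = $22,308.80
Ending inventory: 55 @ $20.95 = $1,152.25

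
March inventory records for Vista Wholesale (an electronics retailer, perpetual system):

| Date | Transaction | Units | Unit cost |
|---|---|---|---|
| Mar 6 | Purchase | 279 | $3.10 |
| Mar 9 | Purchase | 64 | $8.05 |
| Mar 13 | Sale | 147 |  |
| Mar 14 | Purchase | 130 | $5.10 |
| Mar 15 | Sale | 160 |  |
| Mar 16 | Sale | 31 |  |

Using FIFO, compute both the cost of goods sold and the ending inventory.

COGS = $1,339.85; ending inventory = $703.25

Mar 13, 147 sold [FIFO — oldest first]: 147 @ $3.10 = $455.70
Mar 15, 160 sold [FIFO — oldest first]: 132 @ $3.10 + 28 @ $8.05 = $634.60
Mar 16, 31 sold [FIFO — oldest first]: 31 @ $8.05 = $249.55
Total COGS = $455.70 + $634.60 + $249.55 = $1,339.85
Ending inventory: 5 @ $8.05 + 130 @ $5.10 = $703.25
Check: goods available $2,043.10 = COGS $1,339.85 + ending $703.25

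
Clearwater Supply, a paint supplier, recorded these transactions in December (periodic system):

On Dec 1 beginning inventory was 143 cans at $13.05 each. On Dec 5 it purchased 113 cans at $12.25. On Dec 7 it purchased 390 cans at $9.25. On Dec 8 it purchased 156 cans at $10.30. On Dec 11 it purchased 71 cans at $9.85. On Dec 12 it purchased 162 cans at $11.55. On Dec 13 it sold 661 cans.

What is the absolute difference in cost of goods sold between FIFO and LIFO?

$319.15

FIFO COGS: 143 @ $13.05 + 113 @ $12.25 + 390 @ $9.25 + 15 @ $10.30 = $7,012.40
LIFO COGS: 162 @ $11.55 + 71 @ $9.85 + 156 @ $10.30 + 272 @ $9.25 = $6,693.25
Difference = |$7,012.40 − $6,693.25| = $319.15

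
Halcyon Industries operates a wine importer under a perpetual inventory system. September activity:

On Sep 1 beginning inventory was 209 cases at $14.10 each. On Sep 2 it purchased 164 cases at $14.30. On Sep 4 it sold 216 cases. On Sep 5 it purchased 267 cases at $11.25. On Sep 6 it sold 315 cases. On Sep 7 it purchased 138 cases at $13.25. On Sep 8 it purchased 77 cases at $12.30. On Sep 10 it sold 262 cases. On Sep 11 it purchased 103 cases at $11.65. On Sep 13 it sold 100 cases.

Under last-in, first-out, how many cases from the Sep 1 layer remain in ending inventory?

62

Sep 4, 216 sold [LIFO — newest first]: 164 @ $14.30 + 52 @ $14.10 = $3,078.40
Sep 6, 315 sold [LIFO — newest first]: 267 @ $11.25 + 48 @ $14.10 = $3,680.55
Sep 10, 262 sold [LIFO — newest first]: 77 @ $12.30 + 138 @ $13.25 + 47 @ $14.10 = $3,438.30
Sep 13, 100 sold [LIFO — newest first]: 100 @ $11.65 = $1,165.00
Total COGS = $3,078.40 + $3,680.55 + $3,438.30 + $1,165.00 = $11,362.25
Ending inventory: 62 @ $14.10 + 3 @ $11.65 = $909.15
Check: goods available $12,271.40 = COGS $11,362.25 + ending $909.15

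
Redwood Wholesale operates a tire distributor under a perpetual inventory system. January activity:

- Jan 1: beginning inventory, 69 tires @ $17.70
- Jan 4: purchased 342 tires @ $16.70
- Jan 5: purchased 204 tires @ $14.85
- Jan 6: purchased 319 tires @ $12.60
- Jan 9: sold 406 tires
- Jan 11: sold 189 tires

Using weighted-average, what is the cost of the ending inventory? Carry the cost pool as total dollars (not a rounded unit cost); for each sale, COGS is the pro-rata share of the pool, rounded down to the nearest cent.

Ending inventory = $5,074.66

After Jan 1: 69 on hand, pool $1,221.30 (≈ $17.7000 each)
After Jan 4: 411 on hand, pool $6,932.70 (≈ $16.8679 each)
After Jan 5: 615 on hand, pool $9,962.10 (≈ $16.1985 each)
After Jan 6: 934 on hand, pool $13,981.50 (≈ $14.9695 each)
Jan 9, sell 406: 406/934 × $13,981.50 → $6,077.61
Jan 11, sell 189: 189/528 × $7,903.89 → $2,829.23
Total COGS = $6,077.61 + $2,829.23 = $8,906.84
Ending inventory (cost pool remaining) = $5,074.66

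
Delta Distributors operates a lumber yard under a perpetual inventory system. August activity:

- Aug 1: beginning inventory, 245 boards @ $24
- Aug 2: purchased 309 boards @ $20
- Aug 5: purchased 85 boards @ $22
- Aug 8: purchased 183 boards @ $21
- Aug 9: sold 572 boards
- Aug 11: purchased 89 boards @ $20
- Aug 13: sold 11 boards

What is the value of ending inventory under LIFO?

Ending inventory = $7,540

Aug 9, 572 sold [LIFO — newest first]: 183 @ $21 + 85 @ $22 + 304 @ $20 = $11,793
Aug 13, 11 sold [LIFO — newest first]: 11 @ $20 = $220
Total COGS = $11,793 + $220 = $12,013
Ending inventory: 245 @ $24 + 5 @ $20 + 78 @ $20 = $7,540
Check: goods available $19,553 = COGS $12,013 + ending $7,540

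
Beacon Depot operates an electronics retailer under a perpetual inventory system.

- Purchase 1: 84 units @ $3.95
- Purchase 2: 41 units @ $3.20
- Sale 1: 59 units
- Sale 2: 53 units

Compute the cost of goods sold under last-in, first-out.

COGS = $411.65

Sale 1 (59) [LIFO — newest first]: 41 @ $3.20 + 18 @ $3.95 = $202.30
Sale 2 (53) [LIFO — newest first]: 53 @ $3.95 = $209.35
Total COGS = $202.30 + $209.35 = $411.65
Ending inventory: 13 @ $3.95 = $51.35
Check: goods available $463.00 = COGS $411.65 + ending $51.35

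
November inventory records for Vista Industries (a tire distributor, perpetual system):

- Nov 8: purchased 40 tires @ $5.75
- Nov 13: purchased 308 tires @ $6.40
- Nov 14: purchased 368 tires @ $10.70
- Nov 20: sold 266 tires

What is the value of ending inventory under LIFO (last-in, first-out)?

Nov 20, 266 sold [LIFO — newest first]: 266 @ $10.70 = $2,846.20
Ending inventory: 40 @ $5.75 + 308 @ $6.40 + 102 @ $10.70 = $3,292.60
Check: goods available $6,138.80 = COGS $2,846.20 + ending $3,292.60

Ending inventory = $3,292.60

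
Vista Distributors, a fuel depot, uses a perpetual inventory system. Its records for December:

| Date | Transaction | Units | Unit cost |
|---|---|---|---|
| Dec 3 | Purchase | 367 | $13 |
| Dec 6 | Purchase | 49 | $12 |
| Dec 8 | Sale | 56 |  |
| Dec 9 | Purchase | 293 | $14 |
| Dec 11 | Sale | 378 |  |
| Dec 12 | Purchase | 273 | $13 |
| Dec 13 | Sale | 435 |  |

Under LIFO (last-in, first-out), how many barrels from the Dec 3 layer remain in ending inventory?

Dec 8, 56 sold [LIFO — newest first]: 49 @ $12 + 7 @ $13 = $679
Dec 11, 378 sold [LIFO — newest first]: 293 @ $14 + 85 @ $13 = $5,207
Dec 13, 435 sold [LIFO — newest first]: 273 @ $13 + 162 @ $13 = $5,655
Total COGS = $679 + $5,207 + $5,655 = $11,541
Ending inventory: 113 @ $13 = $1,469

113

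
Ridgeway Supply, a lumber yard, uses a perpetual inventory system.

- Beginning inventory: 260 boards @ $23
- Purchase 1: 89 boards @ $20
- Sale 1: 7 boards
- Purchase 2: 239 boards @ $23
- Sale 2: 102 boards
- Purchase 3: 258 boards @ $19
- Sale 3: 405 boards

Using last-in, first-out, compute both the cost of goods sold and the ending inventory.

COGS = $10,739; ending inventory = $7,420

Sale 1 (7) [LIFO — newest first]: 7 @ $20 = $140
Sale 2 (102) [LIFO — newest first]: 102 @ $23 = $2,346
Sale 3 (405) [LIFO — newest first]: 258 @ $19 + 137 @ $23 + 10 @ $20 = $8,253
Total COGS = $140 + $2,346 + $8,253 = $10,739
Ending inventory: 260 @ $23 + 72 @ $20 = $7,420
Check: goods available $18,159 = COGS $10,739 + ending $7,420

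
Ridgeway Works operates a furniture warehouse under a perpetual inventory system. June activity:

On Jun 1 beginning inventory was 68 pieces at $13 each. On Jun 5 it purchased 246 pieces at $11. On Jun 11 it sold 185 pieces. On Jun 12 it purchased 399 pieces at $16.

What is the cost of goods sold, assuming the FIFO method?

Jun 11, 185 sold [FIFO — oldest first]: 68 @ $13 + 117 @ $11 = $2,171
Ending inventory: 129 @ $11 + 399 @ $16 = $7,803
Check: goods available $9,974 = COGS $2,171 + ending $7,803

COGS = $2,171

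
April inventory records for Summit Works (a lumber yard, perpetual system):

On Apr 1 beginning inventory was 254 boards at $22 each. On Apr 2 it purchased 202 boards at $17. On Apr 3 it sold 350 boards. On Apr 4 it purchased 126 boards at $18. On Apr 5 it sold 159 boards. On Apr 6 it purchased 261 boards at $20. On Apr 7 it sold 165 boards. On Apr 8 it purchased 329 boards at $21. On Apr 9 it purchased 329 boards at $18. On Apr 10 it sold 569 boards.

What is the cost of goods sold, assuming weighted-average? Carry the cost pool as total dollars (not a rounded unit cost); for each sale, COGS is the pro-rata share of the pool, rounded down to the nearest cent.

COGS = $24,297.28

After Apr 1: 254 on hand, pool $5,588.00 (≈ $22.0000 each)
After Apr 2: 456 on hand, pool $9,022.00 (≈ $19.7851 each)
Apr 3, sell 350: 350/456 × $9,022.00 → $6,924.78
After Apr 4: 232 on hand, pool $4,365.22 (≈ $18.8156 each)
Apr 5, sell 159: 159/232 × $4,365.22 → $2,991.68
After Apr 6: 334 on hand, pool $6,593.54 (≈ $19.7411 each)
Apr 7, sell 165: 165/334 × $6,593.54 → $3,257.28
After Apr 8: 498 on hand, pool $10,245.26 (≈ $20.5728 each)
After Apr 9: 827 on hand, pool $16,167.26 (≈ $19.5493 each)
Apr 10, sell 569: 569/827 × $16,167.26 → $11,123.54
Total COGS = $6,924.78 + $2,991.68 + $3,257.28 + $11,123.54 = $24,297.28
Ending inventory (cost pool remaining) = $5,043.72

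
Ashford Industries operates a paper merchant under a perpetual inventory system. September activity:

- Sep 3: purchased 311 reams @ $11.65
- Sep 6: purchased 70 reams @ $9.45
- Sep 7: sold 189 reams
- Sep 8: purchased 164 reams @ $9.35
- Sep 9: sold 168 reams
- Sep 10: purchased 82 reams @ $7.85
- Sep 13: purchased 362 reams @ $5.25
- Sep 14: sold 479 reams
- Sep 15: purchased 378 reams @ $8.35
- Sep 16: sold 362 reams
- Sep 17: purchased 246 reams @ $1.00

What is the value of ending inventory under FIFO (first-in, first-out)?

Sep 7, 189 sold [FIFO — oldest first]: 189 @ $11.65 = $2,201.85
Sep 9, 168 sold [FIFO — oldest first]: 122 @ $11.65 + 46 @ $9.45 = $1,856.00
Sep 14, 479 sold [FIFO — oldest first]: 24 @ $9.45 + 164 @ $9.35 + 82 @ $7.85 + 209 @ $5.25 = $3,501.15
Sep 16, 362 sold [FIFO — oldest first]: 153 @ $5.25 + 209 @ $8.35 = $2,548.40
Total COGS = $2,201.85 + $1,856.00 + $3,501.15 + $2,548.40 = $10,107.40
Ending inventory: 169 @ $8.35 + 246 @ $1.00 = $1,657.15

Ending inventory = $1,657.15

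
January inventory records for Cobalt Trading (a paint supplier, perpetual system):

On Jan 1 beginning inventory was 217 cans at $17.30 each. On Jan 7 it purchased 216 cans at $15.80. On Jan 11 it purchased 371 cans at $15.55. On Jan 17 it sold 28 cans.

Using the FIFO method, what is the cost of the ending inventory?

Ending inventory = $12,451.55

Jan 17, 28 sold [FIFO — oldest first]: 28 @ $17.30 = $484.40
Ending inventory: 189 @ $17.30 + 216 @ $15.80 + 371 @ $15.55 = $12,451.55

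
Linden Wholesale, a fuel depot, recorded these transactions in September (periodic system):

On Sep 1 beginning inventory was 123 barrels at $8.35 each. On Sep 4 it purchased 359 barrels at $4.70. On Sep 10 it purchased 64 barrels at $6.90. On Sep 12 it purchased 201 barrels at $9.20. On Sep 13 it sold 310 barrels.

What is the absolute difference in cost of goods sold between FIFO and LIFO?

$596.35

FIFO COGS: 123 @ $8.35 + 187 @ $4.70 = $1,905.95
LIFO COGS: 201 @ $9.20 + 64 @ $6.90 + 45 @ $4.70 = $2,502.30
Difference = |$1,905.95 − $2,502.30| = $596.35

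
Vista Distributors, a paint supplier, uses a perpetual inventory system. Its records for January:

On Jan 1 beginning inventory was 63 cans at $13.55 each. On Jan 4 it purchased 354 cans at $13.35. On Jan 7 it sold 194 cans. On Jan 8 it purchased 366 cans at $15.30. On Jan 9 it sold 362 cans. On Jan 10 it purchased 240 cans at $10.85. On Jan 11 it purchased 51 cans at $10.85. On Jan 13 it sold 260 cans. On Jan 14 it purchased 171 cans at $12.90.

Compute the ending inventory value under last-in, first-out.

Jan 7, 194 sold [LIFO — newest first]: 194 @ $13.35 = $2,589.90
Jan 9, 362 sold [LIFO — newest first]: 362 @ $15.30 = $5,538.60
Jan 13, 260 sold [LIFO — newest first]: 51 @ $10.85 + 209 @ $10.85 = $2,821.00
Total COGS = $2,589.90 + $5,538.60 + $2,821.00 = $10,949.50
Ending inventory: 63 @ $13.55 + 160 @ $13.35 + 4 @ $15.30 + 31 @ $10.85 + 171 @ $12.90 = $5,593.10
Check: goods available $16,542.60 = COGS $10,949.50 + ending $5,593.10

Ending inventory = $5,593.10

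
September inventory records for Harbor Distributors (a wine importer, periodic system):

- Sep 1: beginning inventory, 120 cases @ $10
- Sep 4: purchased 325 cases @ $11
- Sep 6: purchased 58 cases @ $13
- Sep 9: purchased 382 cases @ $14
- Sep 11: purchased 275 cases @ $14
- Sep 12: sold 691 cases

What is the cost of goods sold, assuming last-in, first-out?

Sep 12, 691 sold [LIFO — newest first]: 275 @ $14 + 382 @ $14 + 34 @ $13 = $9,640
Ending inventory: 120 @ $10 + 325 @ $11 + 24 @ $13 = $5,087

COGS = $9,640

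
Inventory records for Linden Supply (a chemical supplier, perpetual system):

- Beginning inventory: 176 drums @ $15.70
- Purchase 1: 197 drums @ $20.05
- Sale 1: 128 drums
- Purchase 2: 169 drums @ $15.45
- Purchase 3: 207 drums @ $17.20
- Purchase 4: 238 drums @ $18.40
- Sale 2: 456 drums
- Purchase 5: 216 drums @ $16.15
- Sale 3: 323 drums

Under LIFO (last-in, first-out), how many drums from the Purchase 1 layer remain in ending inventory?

69

Sale 1 (128) [LIFO — newest first]: 128 @ $20.05 = $2,566.40
Sale 2 (456) [LIFO — newest first]: 238 @ $18.40 + 207 @ $17.20 + 11 @ $15.45 = $8,109.55
Sale 3 (323) [LIFO — newest first]: 216 @ $16.15 + 107 @ $15.45 = $5,141.55
Total COGS = $2,566.40 + $8,109.55 + $5,141.55 = $15,817.50
Ending inventory: 176 @ $15.70 + 69 @ $20.05 + 51 @ $15.45 = $4,934.60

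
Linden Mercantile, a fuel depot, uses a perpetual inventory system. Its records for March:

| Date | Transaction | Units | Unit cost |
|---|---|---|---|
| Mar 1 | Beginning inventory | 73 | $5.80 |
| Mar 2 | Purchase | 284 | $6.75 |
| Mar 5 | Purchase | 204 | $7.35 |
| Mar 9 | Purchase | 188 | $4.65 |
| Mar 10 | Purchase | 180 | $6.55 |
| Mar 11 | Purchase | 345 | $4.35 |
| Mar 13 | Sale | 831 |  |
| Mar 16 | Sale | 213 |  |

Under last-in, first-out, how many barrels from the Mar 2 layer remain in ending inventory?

157

Mar 13, 831 sold [LIFO — newest first]: 345 @ $4.35 + 180 @ $6.55 + 188 @ $4.65 + 118 @ $7.35 = $4,421.25
Mar 16, 213 sold [LIFO — newest first]: 86 @ $7.35 + 127 @ $6.75 = $1,489.35
Total COGS = $4,421.25 + $1,489.35 = $5,910.60
Ending inventory: 73 @ $5.80 + 157 @ $6.75 = $1,483.15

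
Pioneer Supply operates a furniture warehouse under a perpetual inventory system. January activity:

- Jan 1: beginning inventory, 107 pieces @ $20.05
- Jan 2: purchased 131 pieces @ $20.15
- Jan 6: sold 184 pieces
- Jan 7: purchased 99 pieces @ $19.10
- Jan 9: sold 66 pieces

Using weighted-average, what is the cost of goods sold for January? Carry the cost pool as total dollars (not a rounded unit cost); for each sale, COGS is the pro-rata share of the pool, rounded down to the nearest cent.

After Jan 1: 107 on hand, pool $2,145.35 (≈ $20.0500 each)
After Jan 2: 238 on hand, pool $4,785.00 (≈ $20.1050 each)
Jan 6, sell 184: 184/238 × $4,785.00 → $3,699.32
After Jan 7: 153 on hand, pool $2,976.58 (≈ $19.4548 each)
Jan 9, sell 66: 66/153 × $2,976.58 → $1,284.01
Total COGS = $3,699.32 + $1,284.01 = $4,983.33
Ending inventory (cost pool remaining) = $1,692.57

COGS = $4,983.33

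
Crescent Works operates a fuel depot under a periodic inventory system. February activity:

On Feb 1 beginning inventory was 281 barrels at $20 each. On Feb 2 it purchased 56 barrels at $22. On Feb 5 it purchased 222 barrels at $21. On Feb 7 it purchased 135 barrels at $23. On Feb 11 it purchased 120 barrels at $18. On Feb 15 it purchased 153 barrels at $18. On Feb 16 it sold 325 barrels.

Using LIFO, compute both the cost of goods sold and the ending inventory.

Feb 16, 325 sold [LIFO — newest first]: 153 @ $18 + 120 @ $18 + 52 @ $23 = $6,110
Ending inventory: 281 @ $20 + 56 @ $22 + 222 @ $21 + 83 @ $23 = $13,423

COGS = $6,110; ending inventory = $13,423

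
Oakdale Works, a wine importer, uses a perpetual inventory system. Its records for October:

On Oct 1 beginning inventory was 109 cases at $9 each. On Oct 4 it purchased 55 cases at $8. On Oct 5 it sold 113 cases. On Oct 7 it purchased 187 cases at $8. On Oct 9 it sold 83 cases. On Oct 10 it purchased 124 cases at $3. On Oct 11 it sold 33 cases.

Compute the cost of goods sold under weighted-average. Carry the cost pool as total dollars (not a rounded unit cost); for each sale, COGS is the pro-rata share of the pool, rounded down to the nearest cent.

After Oct 1: 109 on hand, pool $981.00 (≈ $9.0000 each)
After Oct 4: 164 on hand, pool $1,421.00 (≈ $8.6646 each)
Oct 5, sell 113: 113/164 × $1,421.00 → $979.10
After Oct 7: 238 on hand, pool $1,937.90 (≈ $8.1424 each)
Oct 9, sell 83: 83/238 × $1,937.90 → $675.82
After Oct 10: 279 on hand, pool $1,634.08 (≈ $5.8569 each)
Oct 11, sell 33: 33/279 × $1,634.08 → $193.27
Total COGS = $979.10 + $675.82 + $193.27 = $1,848.19
Ending inventory (cost pool remaining) = $1,440.81

COGS = $1,848.19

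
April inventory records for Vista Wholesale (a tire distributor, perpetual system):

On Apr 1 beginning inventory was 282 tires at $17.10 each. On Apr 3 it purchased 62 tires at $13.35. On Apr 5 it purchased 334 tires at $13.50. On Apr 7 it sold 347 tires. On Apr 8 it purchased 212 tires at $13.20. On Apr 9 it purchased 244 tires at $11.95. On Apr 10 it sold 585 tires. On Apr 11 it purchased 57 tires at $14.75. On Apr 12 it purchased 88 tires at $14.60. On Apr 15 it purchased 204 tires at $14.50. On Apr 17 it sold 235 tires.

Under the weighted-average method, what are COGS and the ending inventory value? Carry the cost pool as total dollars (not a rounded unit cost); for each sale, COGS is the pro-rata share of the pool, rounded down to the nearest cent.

COGS = $16,470.01; ending inventory = $4,486.64

After Apr 1: 282 on hand, pool $4,822.20 (≈ $17.1000 each)
After Apr 3: 344 on hand, pool $5,649.90 (≈ $16.4241 each)
After Apr 5: 678 on hand, pool $10,158.90 (≈ $14.9836 each)
Apr 7, sell 347: 347/678 × $10,158.90 → $5,199.31
After Apr 8: 543 on hand, pool $7,757.99 (≈ $14.2873 each)
After Apr 9: 787 on hand, pool $10,673.79 (≈ $13.5626 each)
Apr 10, sell 585: 585/787 × $10,673.79 → $7,934.13
After Apr 11: 259 on hand, pool $3,580.41 (≈ $13.8240 each)
After Apr 12: 347 on hand, pool $4,865.21 (≈ $14.0208 each)
After Apr 15: 551 on hand, pool $7,823.21 (≈ $14.1982 each)
Apr 17, sell 235: 235/551 × $7,823.21 → $3,336.57
Total COGS = $5,199.31 + $7,934.13 + $3,336.57 = $16,470.01
Ending inventory (cost pool remaining) = $4,486.64
Check: goods available $20,956.65 = COGS $16,470.01 + ending $4,486.64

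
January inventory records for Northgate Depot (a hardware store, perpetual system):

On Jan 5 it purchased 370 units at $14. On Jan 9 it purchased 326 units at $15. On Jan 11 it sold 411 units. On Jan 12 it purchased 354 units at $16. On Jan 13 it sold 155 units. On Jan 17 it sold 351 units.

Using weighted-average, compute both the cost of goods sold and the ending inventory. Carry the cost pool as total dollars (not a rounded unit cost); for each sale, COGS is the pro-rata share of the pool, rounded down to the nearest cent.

After Jan 5: 370 on hand, pool $5,180.00 (≈ $14.0000 each)
After Jan 9: 696 on hand, pool $10,070.00 (≈ $14.4684 each)
Jan 11, sell 411: 411/696 × $10,070.00 → $5,946.50
After Jan 12: 639 on hand, pool $9,787.50 (≈ $15.3169 each)
Jan 13, sell 155: 155/639 × $9,787.50 → $2,374.11
Jan 17, sell 351: 351/484 × $7,413.39 → $5,376.23
Total COGS = $5,946.50 + $2,374.11 + $5,376.23 = $13,696.84
Ending inventory (cost pool remaining) = $2,037.16
Check: goods available $15,734.00 = COGS $13,696.84 + ending $2,037.16

COGS = $13,696.84; ending inventory = $2,037.16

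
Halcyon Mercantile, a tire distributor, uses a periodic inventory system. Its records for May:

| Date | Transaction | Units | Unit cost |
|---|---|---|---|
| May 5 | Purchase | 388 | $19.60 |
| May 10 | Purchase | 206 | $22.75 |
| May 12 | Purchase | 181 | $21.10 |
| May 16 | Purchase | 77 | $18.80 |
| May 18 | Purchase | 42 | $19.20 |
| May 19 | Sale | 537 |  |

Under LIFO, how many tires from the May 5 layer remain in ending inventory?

May 19, 537 sold [LIFO — newest first]: 42 @ $19.20 + 77 @ $18.80 + 181 @ $21.10 + 206 @ $22.75 + 31 @ $19.60 = $11,367.20
Ending inventory: 357 @ $19.60 = $6,997.20
Check: goods available $18,364.40 = COGS $11,367.20 + ending $6,997.20

357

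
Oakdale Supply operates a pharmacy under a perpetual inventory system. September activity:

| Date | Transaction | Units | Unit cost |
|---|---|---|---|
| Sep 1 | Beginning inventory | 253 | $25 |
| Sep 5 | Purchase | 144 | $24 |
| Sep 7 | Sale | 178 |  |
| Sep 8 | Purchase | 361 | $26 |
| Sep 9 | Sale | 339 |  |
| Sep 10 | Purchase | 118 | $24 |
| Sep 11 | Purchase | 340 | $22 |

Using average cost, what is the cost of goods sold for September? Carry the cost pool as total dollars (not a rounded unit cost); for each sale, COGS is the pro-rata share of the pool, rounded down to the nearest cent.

After Sep 1: 253 on hand, pool $6,325.00 (≈ $25.0000 each)
After Sep 5: 397 on hand, pool $9,781.00 (≈ $24.6373 each)
Sep 7, sell 178: 178/397 × $9,781.00 → $4,385.43
After Sep 8: 580 on hand, pool $14,781.57 (≈ $25.4855 each)
Sep 9, sell 339: 339/580 × $14,781.57 → $8,639.57
After Sep 10: 359 on hand, pool $8,974.00 (≈ $24.9972 each)
After Sep 11: 699 on hand, pool $16,454.00 (≈ $23.5393 each)
Total COGS = $4,385.43 + $8,639.57 = $13,025.00
Ending inventory (cost pool remaining) = $16,454.00

COGS = $13,025.00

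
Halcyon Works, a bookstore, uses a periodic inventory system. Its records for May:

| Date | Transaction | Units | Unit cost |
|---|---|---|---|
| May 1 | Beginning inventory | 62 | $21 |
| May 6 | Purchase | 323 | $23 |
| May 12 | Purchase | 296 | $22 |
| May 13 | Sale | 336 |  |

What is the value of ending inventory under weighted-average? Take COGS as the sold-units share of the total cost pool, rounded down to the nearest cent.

Ending inventory = $7,722.23

May 13, sell 336: 336/681 × $15,243.00 → $7,520.77
Ending inventory (cost pool remaining) = $7,722.23
Check: goods available $15,243.00 = COGS $7,520.77 + ending $7,722.23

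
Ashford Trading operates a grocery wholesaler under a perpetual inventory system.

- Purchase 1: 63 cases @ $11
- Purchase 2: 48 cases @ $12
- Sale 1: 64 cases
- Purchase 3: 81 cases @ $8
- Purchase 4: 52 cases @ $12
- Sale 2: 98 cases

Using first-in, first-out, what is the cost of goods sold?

COGS = $1,677

Sale 1 (64) [FIFO — oldest first]: 63 @ $11 + 1 @ $12 = $705
Sale 2 (98) [FIFO — oldest first]: 47 @ $12 + 51 @ $8 = $972
Total COGS = $705 + $972 = $1,677
Ending inventory: 30 @ $8 + 52 @ $12 = $864
Check: goods available $2,541 = COGS $1,677 + ending $864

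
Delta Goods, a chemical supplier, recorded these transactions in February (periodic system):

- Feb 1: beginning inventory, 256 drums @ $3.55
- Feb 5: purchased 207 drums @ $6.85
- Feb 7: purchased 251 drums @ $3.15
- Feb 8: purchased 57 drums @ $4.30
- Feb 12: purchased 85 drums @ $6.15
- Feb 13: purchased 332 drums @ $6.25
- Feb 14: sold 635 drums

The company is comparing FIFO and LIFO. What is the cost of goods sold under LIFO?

FIFO COGS: 256 @ $3.55 + 207 @ $6.85 + 172 @ $3.15 = $2,868.55
LIFO COGS: 332 @ $6.25 + 85 @ $6.15 + 57 @ $4.30 + 161 @ $3.15 = $3,350.00

COGS = $3,350.00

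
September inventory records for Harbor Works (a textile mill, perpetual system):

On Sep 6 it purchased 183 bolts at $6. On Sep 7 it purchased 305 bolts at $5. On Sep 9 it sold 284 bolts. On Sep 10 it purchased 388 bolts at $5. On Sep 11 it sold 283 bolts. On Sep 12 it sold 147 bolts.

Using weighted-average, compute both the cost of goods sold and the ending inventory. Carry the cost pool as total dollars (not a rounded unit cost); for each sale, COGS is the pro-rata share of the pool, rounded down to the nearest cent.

COGS = $3,732.06; ending inventory = $830.94

After Sep 6: 183 on hand, pool $1,098.00 (≈ $6.0000 each)
After Sep 7: 488 on hand, pool $2,623.00 (≈ $5.3750 each)
Sep 9, sell 284: 284/488 × $2,623.00 → $1,526.50
After Sep 10: 592 on hand, pool $3,036.50 (≈ $5.1292 each)
Sep 11, sell 283: 283/592 × $3,036.50 → $1,451.57
Sep 12, sell 147: 147/309 × $1,584.93 → $753.99
Total COGS = $1,526.50 + $1,451.57 + $753.99 = $3,732.06
Ending inventory (cost pool remaining) = $830.94
Check: goods available $4,563.00 = COGS $3,732.06 + ending $830.94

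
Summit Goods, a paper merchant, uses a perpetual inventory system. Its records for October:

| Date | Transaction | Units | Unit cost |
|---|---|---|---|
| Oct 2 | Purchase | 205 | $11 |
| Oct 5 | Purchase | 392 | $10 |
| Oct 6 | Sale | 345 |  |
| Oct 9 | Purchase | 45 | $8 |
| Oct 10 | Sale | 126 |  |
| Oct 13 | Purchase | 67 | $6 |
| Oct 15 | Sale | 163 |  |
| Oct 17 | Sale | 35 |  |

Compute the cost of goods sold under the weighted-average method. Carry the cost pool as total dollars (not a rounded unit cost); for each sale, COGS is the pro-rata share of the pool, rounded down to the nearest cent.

After Oct 2: 205 on hand, pool $2,255.00 (≈ $11.0000 each)
After Oct 5: 597 on hand, pool $6,175.00 (≈ $10.3434 each)
Oct 6, sell 345: 345/597 × $6,175.00 → $3,568.46
After Oct 9: 297 on hand, pool $2,966.54 (≈ $9.9884 each)
Oct 10, sell 126: 126/297 × $2,966.54 → $1,258.53
After Oct 13: 238 on hand, pool $2,110.01 (≈ $8.8656 each)
Oct 15, sell 163: 163/238 × $2,110.01 → $1,445.09
Oct 17, sell 35: 35/75 × $664.92 → $310.29
Total COGS = $3,568.46 + $1,258.53 + $1,445.09 + $310.29 = $6,582.37
Ending inventory (cost pool remaining) = $354.63

COGS = $6,582.37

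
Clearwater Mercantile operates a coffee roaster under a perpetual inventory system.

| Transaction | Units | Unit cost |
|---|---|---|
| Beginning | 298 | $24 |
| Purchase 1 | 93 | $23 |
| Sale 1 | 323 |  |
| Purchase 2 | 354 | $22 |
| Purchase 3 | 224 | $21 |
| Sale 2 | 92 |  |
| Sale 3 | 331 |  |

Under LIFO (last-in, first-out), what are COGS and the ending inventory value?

Sale 1 (323) [LIFO — newest first]: 93 @ $23 + 230 @ $24 = $7,659
Sale 2 (92) [LIFO — newest first]: 92 @ $21 = $1,932
Sale 3 (331) [LIFO — newest first]: 132 @ $21 + 199 @ $22 = $7,150
Total COGS = $7,659 + $1,932 + $7,150 = $16,741
Ending inventory: 68 @ $24 + 155 @ $22 = $5,042
Check: goods available $21,783 = COGS $16,741 + ending $5,042

COGS = $16,741; ending inventory = $5,042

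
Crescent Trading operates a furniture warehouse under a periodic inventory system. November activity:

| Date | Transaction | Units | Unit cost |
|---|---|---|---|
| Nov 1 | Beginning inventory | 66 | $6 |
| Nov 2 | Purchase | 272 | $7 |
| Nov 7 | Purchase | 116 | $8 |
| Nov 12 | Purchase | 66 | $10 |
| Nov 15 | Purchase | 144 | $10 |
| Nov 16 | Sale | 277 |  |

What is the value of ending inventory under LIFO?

Ending inventory = $2,692

Nov 16, 277 sold [LIFO — newest first]: 144 @ $10 + 66 @ $10 + 67 @ $8 = $2,636
Ending inventory: 66 @ $6 + 272 @ $7 + 49 @ $8 = $2,692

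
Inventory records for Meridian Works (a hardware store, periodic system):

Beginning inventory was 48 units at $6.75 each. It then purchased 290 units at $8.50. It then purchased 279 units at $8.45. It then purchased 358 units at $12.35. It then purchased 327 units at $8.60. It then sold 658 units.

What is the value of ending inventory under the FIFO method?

Sale 1 (658) [FIFO — oldest first]: 48 @ $6.75 + 290 @ $8.50 + 279 @ $8.45 + 41 @ $12.35 = $5,652.90
Ending inventory: 317 @ $12.35 + 327 @ $8.60 = $6,727.15
Check: goods available $12,380.05 = COGS $5,652.90 + ending $6,727.15

Ending inventory = $6,727.15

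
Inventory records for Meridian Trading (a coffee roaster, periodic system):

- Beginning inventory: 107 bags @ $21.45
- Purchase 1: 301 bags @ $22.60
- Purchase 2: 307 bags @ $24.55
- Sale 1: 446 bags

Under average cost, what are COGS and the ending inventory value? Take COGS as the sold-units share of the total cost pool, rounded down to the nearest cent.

Sale 1, sell 446: 446/715 × $16,634.60 → $10,376.26
Ending inventory (cost pool remaining) = $6,258.34

COGS = $10,376.26; ending inventory = $6,258.34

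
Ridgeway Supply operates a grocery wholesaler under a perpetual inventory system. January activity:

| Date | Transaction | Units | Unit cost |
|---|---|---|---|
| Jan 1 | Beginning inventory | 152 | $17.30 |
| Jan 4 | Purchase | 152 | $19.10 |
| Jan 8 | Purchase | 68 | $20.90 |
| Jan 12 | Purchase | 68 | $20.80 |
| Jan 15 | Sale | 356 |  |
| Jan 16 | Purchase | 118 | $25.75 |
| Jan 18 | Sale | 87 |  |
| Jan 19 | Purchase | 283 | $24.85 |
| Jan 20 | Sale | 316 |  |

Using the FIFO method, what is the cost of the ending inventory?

Jan 15, 356 sold [FIFO — oldest first]: 152 @ $17.30 + 152 @ $19.10 + 52 @ $20.90 = $6,619.60
Jan 18, 87 sold [FIFO — oldest first]: 16 @ $20.90 + 68 @ $20.80 + 3 @ $25.75 = $1,826.05
Jan 20, 316 sold [FIFO — oldest first]: 115 @ $25.75 + 201 @ $24.85 = $7,956.10
Total COGS = $6,619.60 + $1,826.05 + $7,956.10 = $16,401.75
Ending inventory: 82 @ $24.85 = $2,037.70

Ending inventory = $2,037.70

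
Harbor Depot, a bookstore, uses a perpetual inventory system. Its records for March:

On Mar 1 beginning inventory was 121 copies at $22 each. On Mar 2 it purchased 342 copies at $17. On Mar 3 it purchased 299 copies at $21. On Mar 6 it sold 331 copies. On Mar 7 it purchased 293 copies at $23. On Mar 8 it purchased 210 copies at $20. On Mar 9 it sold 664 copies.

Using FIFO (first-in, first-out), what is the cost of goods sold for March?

COGS = $20,114

Mar 6, 331 sold [FIFO — oldest first]: 121 @ $22 + 210 @ $17 = $6,232
Mar 9, 664 sold [FIFO — oldest first]: 132 @ $17 + 299 @ $21 + 233 @ $23 = $13,882
Total COGS = $6,232 + $13,882 = $20,114
Ending inventory: 60 @ $23 + 210 @ $20 = $5,580
Check: goods available $25,694 = COGS $20,114 + ending $5,580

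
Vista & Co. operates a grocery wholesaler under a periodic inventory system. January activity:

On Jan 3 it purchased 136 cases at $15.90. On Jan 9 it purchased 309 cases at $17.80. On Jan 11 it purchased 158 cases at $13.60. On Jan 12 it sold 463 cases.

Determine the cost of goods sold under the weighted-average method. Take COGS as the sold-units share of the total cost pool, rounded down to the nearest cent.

COGS = $7,533.46

Jan 12, sell 463: 463/603 × $9,811.40 → $7,533.46
Ending inventory (cost pool remaining) = $2,277.94
Check: goods available $9,811.40 = COGS $7,533.46 + ending $2,277.94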